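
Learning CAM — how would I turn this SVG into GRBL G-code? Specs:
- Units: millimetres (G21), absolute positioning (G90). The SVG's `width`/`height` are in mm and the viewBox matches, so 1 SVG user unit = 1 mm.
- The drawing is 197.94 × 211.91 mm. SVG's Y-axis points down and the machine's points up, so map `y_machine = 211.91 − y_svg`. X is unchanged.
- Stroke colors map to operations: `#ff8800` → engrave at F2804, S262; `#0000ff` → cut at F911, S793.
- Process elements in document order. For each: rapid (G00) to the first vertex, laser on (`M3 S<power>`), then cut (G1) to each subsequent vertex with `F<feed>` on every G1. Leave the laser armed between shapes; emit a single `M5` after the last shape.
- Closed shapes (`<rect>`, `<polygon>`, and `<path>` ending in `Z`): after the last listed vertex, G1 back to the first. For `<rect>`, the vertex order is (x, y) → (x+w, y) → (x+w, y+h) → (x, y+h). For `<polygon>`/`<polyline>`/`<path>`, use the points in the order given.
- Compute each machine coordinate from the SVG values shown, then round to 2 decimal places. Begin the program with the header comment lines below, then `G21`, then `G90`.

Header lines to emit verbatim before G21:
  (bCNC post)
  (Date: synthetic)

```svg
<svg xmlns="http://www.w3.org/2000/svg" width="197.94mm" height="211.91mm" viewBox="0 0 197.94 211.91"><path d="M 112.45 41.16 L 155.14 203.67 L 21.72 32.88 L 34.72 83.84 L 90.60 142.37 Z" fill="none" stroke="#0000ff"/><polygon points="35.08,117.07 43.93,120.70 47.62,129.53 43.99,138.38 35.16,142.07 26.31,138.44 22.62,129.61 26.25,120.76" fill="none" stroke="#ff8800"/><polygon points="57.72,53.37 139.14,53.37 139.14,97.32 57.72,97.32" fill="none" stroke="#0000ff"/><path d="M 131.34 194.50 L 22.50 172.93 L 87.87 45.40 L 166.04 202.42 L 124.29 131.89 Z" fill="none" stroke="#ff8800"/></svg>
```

(bCNC post)
(Date: synthetic)
G21
G90
G00 X112.45 Y170.75
M3 S793
G1 X155.14 Y8.24 F911
G1 X21.72 Y179.03 F911
G1 X34.72 Y128.07 F911
G1 X90.60 Y69.54 F911
G1 X112.45 Y170.75 F911
G00 X35.08 Y94.84
M3 S262
G1 X43.93 Y91.21 F2804
G1 X47.62 Y82.38 F2804
G1 X43.99 Y73.53 F2804
G1 X35.16 Y69.84 F2804
G1 X26.31 Y73.47 F2804
G1 X22.62 Y82.30 F2804
G1 X26.25 Y91.15 F2804
G1 X35.08 Y94.84 F2804
G00 X57.72 Y158.54
M3 S793
G1 X139.14 Y158.54 F911
G1 X139.14 Y114.59 F911
G1 X57.72 Y114.59 F911
G1 X57.72 Y158.54 F911
G00 X131.34 Y17.41
M3 S262
G1 X22.50 Y38.98 F2804
G1 X87.87 Y166.51 F2804
G1 X166.04 Y9.49 F2804
G1 X124.29 Y80.02 F2804
G1 X131.34 Y17.41 F2804
M5

1 u = 1 mm; y_m = 211.91 − y.

[1] `<path>` closed polygon, #0000ff→cut S793 F911: (112.45,170.75) → (155.14,8.24) → (21.72,179.03) → (34.72,128.07) → (90.60,69.54) → (112.45,170.75) (closed)

[2] `<polygon>` regular polygon, #ff8800→engrave S262 F2804: (35.08,94.84) → (43.93,91.21) → (47.62,82.38) → (43.99,73.53) → (35.16,69.84) → (26.31,73.47) → (22.62,82.30) → (26.25,91.15) → (35.08,94.84) (closed)

[3] `<polygon>` rectangle, #0000ff→cut S793 F911: (57.72,158.54) → (139.14,158.54) → (139.14,114.59) → (57.72,114.59) → (57.72,158.54) (closed)

[4] `<path>` closed polygon, #ff8800→engrave S262 F2804: (131.34,17.41) → (22.50,38.98) → (87.87,166.51) → (166.04,9.49) → (124.29,80.02) → (131.34,17.41) (closed)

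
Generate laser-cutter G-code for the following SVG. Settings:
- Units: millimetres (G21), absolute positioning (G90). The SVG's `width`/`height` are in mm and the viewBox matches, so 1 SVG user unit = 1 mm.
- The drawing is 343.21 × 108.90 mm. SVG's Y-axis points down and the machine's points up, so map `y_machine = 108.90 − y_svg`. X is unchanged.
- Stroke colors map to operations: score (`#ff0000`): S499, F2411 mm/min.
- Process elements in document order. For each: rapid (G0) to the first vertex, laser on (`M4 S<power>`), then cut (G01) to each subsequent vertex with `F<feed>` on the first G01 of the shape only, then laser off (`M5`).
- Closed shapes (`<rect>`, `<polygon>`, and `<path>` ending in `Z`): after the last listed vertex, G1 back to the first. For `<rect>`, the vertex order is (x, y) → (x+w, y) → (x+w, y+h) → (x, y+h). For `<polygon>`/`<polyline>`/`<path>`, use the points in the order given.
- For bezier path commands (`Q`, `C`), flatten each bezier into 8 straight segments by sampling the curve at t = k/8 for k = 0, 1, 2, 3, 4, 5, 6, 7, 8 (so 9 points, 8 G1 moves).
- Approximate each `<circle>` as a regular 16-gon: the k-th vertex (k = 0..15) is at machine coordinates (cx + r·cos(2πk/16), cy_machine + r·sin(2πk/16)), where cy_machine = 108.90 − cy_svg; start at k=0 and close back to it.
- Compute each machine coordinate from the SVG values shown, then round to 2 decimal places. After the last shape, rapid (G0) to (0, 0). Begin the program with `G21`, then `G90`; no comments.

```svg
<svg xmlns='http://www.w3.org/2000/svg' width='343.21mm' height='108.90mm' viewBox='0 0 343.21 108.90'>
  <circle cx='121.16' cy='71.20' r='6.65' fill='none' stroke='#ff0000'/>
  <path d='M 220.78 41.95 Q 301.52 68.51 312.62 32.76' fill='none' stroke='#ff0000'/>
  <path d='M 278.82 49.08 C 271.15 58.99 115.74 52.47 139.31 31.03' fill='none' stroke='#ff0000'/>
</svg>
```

G21
G90
G0 X127.81 Y37.70
M4 S499
G01 X127.30 Y40.24 F2411
G01 X125.86 Y42.40
G01 X123.70 Y43.84
G01 X121.16 Y44.35
G01 X118.62 Y43.84
G01 X116.46 Y42.40
G01 X115.02 Y40.24
G01 X114.51 Y37.70
G01 X115.02 Y35.16
G01 X116.46 Y33.00
G01 X118.62 Y31.56
G01 X121.16 Y31.05
G01 X123.70 Y31.56
G01 X125.86 Y33.00
G01 X127.30 Y35.16
G01 X127.81 Y37.70
M5
G0 X220.78 Y66.95
M4 S499
G01 X239.88 Y61.28 F2411
G01 X256.80 Y57.56
G01 X271.54 Y55.79
G01 X284.11 Y55.97
G01 X294.50 Y58.09
G01 X302.72 Y62.16
G01 X308.76 Y68.18
G01 X312.62 Y76.14
M5
G0 X278.82 Y59.82
M4 S499
G01 X269.66 Y56.87 F2411
G01 X250.47 Y55.44
G01 X225.09 Y55.52
G01 X197.35 Y57.09
G01 X171.07 Y60.12
G01 X150.09 Y64.61
G01 X138.22 Y70.53
G01 X139.31 Y77.87
M5
G0 X0.00 Y0.00

Since the viewBox matches the mm dimensions, user units are millimetres directly. The only transform is the Y-flip y_m = 108.90 − y_svg.

Shape 1 is a circle drawn with `<circle>`. Its stroke #ff0000 means score at S499, F2411. After flipping Y the toolpath is (127.81,37.70) → (127.30,40.24) → (125.86,42.40) → (123.70,43.84) → (121.16,44.35) → (118.62,43.84) → (116.46,42.40) → (115.02,40.24) → (114.51,37.70) → (115.02,35.16) → (116.46,33.00) → (118.62,31.56) → (121.16,31.05) → (123.70,31.56) → (125.86,33.00) → (127.30,35.16) → (127.81,37.70), returning to the start.

Shape 2 is a quadratic bezier drawn with `<path>`. Its stroke #ff0000 means score at S499, F2411. After flipping Y the toolpath is (220.78,66.95) → (239.88,61.28) → (256.80,57.56) → (271.54,55.79) → (284.11,55.97) → (294.50,58.09) → (302.72,62.16) → (308.76,68.18) → (312.62,76.14).

Shape 3 is a cubic bezier drawn with `<path>`. Its stroke #ff0000 means score at S499, F2411. After flipping Y the toolpath is (278.82,59.82) → (269.66,56.87) → (250.47,55.44) → (225.09,55.52) → (197.35,57.09) → (171.07,60.12) → (150.09,64.61) → (138.22,70.53) → (139.31,77.87).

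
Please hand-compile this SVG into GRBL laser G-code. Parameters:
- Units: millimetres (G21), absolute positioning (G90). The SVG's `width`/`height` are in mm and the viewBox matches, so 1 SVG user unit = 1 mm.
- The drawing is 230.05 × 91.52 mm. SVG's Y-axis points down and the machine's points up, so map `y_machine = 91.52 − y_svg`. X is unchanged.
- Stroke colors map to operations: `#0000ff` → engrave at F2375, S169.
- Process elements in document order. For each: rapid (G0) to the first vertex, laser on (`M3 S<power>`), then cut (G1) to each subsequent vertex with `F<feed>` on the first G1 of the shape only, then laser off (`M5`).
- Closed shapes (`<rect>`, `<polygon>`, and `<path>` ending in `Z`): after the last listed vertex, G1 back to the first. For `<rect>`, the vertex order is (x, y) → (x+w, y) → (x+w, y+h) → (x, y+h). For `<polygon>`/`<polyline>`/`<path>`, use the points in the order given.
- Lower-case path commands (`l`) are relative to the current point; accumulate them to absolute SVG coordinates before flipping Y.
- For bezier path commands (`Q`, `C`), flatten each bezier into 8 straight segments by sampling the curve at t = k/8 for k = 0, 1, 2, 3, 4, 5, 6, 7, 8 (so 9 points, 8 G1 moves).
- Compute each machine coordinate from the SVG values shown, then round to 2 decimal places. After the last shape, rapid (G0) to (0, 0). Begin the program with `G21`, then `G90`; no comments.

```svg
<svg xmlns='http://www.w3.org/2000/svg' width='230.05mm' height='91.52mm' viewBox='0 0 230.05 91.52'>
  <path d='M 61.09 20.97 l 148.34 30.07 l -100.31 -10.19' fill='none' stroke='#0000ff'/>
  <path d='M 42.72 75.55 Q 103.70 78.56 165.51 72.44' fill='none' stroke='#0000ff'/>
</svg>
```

G21
G90
G0 X61.09 Y70.55
M3 S169
G1 X209.43 Y40.48 F2375
G1 X109.12 Y50.67
M5
G0 X42.72 Y15.97
M3 S169
G1 X57.98 Y15.36 F2375
G1 X73.26 Y15.04
G1 X88.57 Y15.00
G1 X103.91 Y15.24
G1 X119.27 Y15.77
G1 X134.66 Y16.59
G1 X150.07 Y17.69
G1 X165.51 Y19.08
M5
G0 X0.00 Y0.00

1 u = 1 mm; y_m = 91.52 − y.

[1] `<path>` open polyline, #0000ff→engrave S169 F2375: (61.09,70.55) → (209.43,40.48) → (109.12,50.67)

[2] `<path>` quadratic bezier, #0000ff→engrave S169 F2375: (42.72,15.97) → (57.98,15.36) → (73.26,15.04) → (88.57,15.00) → (103.91,15.24) → (119.27,15.77) → (134.66,16.59) → (150.07,17.69) → (165.51,19.08)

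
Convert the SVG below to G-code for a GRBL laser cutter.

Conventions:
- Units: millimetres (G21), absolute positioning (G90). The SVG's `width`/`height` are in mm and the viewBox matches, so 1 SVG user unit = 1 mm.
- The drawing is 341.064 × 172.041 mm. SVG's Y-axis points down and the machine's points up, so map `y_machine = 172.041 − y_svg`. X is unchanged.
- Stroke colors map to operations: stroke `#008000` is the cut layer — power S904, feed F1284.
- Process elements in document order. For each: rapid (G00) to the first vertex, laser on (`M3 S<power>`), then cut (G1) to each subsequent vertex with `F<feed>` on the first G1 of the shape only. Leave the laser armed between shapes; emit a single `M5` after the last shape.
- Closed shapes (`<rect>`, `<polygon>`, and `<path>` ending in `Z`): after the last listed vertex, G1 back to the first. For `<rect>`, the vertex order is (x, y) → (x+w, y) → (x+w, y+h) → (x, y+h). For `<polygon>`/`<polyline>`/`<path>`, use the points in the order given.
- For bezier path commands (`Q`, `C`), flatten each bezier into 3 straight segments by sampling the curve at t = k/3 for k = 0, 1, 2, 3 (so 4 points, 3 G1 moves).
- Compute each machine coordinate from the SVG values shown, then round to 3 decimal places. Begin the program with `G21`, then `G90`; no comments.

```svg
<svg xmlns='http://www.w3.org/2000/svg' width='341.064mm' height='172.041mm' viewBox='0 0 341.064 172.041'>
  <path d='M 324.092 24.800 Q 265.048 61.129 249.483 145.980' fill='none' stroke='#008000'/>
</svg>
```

viewBox `0 0 341.064 172.041` with mm width/height → 1 unit = 1 mm. Flip: y_m = 172.041 − y_svg.

**Shape 1** — `<path>` quadratic bezier, stroke `#008000` → cut (S904, F1284). Control points (SVG): P0=(324.092,24.800), P1=(265.048,61.129), P2=(249.483,145.980); sampled at t=k/3. Machine vertices: (324.092,147.241) → (289.560,117.630) → (264.691,77.237) → (249.483,26.061). Open path.

G21
G90
G00 X324.092 Y147.241
M3 S904
G1 X289.560 Y117.630 F1284
G1 X264.691 Y77.237
G1 X249.483 Y26.061
M5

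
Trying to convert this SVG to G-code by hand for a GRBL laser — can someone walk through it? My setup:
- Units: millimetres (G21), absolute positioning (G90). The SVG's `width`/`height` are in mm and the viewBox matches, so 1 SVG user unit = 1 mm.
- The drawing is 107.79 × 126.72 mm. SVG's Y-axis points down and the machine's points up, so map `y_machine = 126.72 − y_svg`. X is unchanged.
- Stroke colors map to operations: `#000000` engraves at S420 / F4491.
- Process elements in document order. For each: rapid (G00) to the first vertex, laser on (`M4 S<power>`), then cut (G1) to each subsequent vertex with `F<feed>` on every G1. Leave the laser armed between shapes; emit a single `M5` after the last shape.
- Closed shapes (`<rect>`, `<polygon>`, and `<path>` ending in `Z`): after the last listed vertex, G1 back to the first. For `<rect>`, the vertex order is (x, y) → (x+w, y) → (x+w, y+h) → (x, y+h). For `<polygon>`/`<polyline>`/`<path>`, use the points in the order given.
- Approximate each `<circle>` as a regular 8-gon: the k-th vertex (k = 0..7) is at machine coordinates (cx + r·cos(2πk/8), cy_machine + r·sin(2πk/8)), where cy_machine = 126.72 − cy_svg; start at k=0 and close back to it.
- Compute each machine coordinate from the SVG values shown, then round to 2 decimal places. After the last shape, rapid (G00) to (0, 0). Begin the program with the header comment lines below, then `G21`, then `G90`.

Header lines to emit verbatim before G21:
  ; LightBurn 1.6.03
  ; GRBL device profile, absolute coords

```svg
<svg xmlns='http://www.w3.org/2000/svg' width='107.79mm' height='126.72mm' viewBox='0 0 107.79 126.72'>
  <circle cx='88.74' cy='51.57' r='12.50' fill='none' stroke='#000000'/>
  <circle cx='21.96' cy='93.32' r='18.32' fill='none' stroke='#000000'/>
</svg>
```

Since the viewBox matches the mm dimensions, user units are millimetres directly. The only transform is the Y-flip y_m = 126.72 − y_svg.

Shape 1 is a circle drawn with `<circle>`. Its stroke #000000 means engrave at S420, F4491. After flipping Y the toolpath is (101.24,75.15) → (97.58,83.99) → (88.74,87.65) → (79.90,83.99) → (76.24,75.15) → (79.90,66.31) → (88.74,62.65) → (97.58,66.31) → (101.24,75.15), returning to the start.

Shape 2 is a circle drawn with `<circle>`. Its stroke #000000 means engrave at S420, F4491. After flipping Y the toolpath is (40.28,33.40) → (34.91,46.35) → (21.96,51.72) → (9.01,46.35) → (3.64,33.40) → (9.01,20.45) → (21.96,15.08) → (34.91,20.45) → (40.28,33.40), returning to the start.

; LightBurn 1.6.03
; GRBL device profile, absolute coords
G21
G90
G00 X101.24 Y75.15
M4 S420
G1 X97.58 Y83.99 F4491
G1 X88.74 Y87.65 F4491
G1 X79.90 Y83.99 F4491
G1 X76.24 Y75.15 F4491
G1 X79.90 Y66.31 F4491
G1 X88.74 Y62.65 F4491
G1 X97.58 Y66.31 F4491
G1 X101.24 Y75.15 F4491
G00 X40.28 Y33.40
M4 S420
G1 X34.91 Y46.35 F4491
G1 X21.96 Y51.72 F4491
G1 X9.01 Y46.35 F4491
G1 X3.64 Y33.40 F4491
G1 X9.01 Y20.45 F4491
G1 X21.96 Y15.08 F4491
G1 X34.91 Y20.45 F4491
G1 X40.28 Y33.40 F4491
M5
G00 X0.00 Y0.00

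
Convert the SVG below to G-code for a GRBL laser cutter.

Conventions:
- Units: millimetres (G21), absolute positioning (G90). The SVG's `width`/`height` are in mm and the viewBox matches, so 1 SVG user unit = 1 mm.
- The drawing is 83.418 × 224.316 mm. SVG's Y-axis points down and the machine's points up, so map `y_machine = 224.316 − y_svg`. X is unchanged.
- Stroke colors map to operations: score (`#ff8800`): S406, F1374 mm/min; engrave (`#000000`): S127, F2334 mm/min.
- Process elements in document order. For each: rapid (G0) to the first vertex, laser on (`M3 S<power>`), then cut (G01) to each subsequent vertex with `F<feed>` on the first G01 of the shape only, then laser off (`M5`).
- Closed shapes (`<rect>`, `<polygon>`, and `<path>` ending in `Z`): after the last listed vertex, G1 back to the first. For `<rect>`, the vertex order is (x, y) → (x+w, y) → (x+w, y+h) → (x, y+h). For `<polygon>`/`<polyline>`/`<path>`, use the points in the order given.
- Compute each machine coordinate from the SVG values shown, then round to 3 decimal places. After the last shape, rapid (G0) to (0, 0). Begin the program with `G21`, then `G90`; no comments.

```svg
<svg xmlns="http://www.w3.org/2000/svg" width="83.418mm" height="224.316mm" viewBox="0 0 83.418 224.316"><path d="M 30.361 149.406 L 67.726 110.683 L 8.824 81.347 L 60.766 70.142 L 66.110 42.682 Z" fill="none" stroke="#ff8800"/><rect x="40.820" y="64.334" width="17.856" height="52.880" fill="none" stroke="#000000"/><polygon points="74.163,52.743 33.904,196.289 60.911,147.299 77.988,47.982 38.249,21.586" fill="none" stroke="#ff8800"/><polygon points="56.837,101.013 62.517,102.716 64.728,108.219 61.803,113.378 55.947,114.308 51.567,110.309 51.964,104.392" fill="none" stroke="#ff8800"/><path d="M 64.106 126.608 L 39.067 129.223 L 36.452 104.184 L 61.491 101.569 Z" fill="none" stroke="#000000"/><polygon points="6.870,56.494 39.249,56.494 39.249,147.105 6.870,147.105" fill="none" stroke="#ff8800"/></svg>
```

G21
G90
G0 X30.361 Y74.910
M3 S406
G01 X67.726 Y113.633 F1374
G01 X8.824 Y142.969
G01 X60.766 Y154.174
G01 X66.110 Y181.634
G01 X30.361 Y74.910
M5
G0 X40.820 Y159.982
M3 S127
G01 X58.676 Y159.982 F2334
G01 X58.676 Y107.102
G01 X40.820 Y107.102
G01 X40.820 Y159.982
M5
G0 X74.163 Y171.573
M3 S406
G01 X33.904 Y28.027 F1374
G01 X60.911 Y77.017
G01 X77.988 Y176.334
G01 X38.249 Y202.730
G01 X74.163 Y171.573
M5
G0 X56.837 Y123.303
M3 S406
G01 X62.517 Y121.600 F1374
G01 X64.728 Y116.097
G01 X61.803 Y110.938
G01 X55.947 Y110.008
G01 X51.567 Y114.007
G01 X51.964 Y119.924
G01 X56.837 Y123.303
M5
G0 X64.106 Y97.708
M3 S127
G01 X39.067 Y95.093 F2334
G01 X36.452 Y120.132
G01 X61.491 Y122.747
G01 X64.106 Y97.708
M5
G0 X6.870 Y167.822
M3 S406
G01 X39.249 Y167.822 F1374
G01 X39.249 Y77.211
G01 X6.870 Y77.211
G01 X6.870 Y167.822
M5
G0 X0.000 Y0.000

Since the viewBox matches the mm dimensions, user units are millimetres directly. The only transform is the Y-flip y_m = 224.316 − y_svg.

Shape 1 is a closed polygon drawn with `<path>`. Its stroke #ff8800 means score at S406, F1374. After flipping Y the toolpath is (30.361,74.910) → (67.726,113.633) → (8.824,142.969) → (60.766,154.174) → (66.110,181.634) → (30.361,74.910), returning to the start.

Shape 2 is a rectangle drawn with `<rect>`. Its stroke #000000 means engrave at S127, F2334. After flipping Y the toolpath is (40.820,159.982) → (58.676,159.982) → (58.676,107.102) → (40.820,107.102) → (40.820,159.982), returning to the start.

Shape 3 is a closed polygon drawn with `<polygon>`. Its stroke #ff8800 means score at S406, F1374. After flipping Y the toolpath is (74.163,171.573) → (33.904,28.027) → (60.911,77.017) → (77.988,176.334) → (38.249,202.730) → (74.163,171.573), returning to the start.

Shape 4 is a regular polygon drawn with `<polygon>`. Its stroke #ff8800 means score at S406, F1374. After flipping Y the toolpath is (56.837,123.303) → (62.517,121.600) → (64.728,116.097) → (61.803,110.938) → (55.947,110.008) → (51.567,114.007) → (51.964,119.924) → (56.837,123.303), returning to the start.

Shape 5 is a regular polygon drawn with `<path>`. Its stroke #000000 means engrave at S127, F2334. After flipping Y the toolpath is (64.106,97.708) → (39.067,95.093) → (36.452,120.132) → (61.491,122.747) → (64.106,97.708), returning to the start.

Shape 6 is a rectangle drawn with `<polygon>`. Its stroke #ff8800 means score at S406, F1374. After flipping Y the toolpath is (6.870,167.822) → (39.249,167.822) → (39.249,77.211) → (6.870,77.211) → (6.870,167.822), returning to the start.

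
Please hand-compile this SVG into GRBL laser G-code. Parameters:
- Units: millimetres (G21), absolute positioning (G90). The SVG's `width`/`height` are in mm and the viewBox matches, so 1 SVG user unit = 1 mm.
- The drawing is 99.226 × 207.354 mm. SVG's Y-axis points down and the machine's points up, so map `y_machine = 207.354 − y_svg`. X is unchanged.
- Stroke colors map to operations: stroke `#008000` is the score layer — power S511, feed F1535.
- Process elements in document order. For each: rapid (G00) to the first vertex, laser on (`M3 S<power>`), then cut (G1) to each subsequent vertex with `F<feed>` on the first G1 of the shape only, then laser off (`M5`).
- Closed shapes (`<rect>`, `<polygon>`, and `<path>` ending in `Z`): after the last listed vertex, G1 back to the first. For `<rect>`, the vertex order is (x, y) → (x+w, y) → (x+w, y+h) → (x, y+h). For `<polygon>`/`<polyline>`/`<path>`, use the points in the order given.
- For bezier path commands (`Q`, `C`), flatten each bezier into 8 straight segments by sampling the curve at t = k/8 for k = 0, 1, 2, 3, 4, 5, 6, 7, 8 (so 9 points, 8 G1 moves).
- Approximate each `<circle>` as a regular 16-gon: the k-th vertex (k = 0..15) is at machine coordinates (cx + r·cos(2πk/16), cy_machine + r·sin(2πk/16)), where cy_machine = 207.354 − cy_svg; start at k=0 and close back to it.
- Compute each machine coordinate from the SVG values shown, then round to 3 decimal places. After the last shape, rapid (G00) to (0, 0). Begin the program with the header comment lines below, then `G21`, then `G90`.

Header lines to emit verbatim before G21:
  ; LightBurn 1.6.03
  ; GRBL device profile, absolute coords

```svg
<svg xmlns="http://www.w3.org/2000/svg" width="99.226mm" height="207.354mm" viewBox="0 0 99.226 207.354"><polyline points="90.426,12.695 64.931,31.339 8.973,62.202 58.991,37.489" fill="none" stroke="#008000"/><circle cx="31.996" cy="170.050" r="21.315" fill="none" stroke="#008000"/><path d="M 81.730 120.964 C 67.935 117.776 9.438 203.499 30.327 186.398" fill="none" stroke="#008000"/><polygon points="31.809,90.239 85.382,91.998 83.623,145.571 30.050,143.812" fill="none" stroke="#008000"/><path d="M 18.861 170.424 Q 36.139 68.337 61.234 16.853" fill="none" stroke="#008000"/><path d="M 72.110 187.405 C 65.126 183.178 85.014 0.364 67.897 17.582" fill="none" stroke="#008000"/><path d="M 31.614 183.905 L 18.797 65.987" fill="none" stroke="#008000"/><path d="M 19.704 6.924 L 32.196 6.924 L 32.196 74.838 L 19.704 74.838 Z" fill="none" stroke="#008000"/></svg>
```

viewBox `0 0 99.226 207.354` with mm width/height → 1 unit = 1 mm. Flip: y_m = 207.354 − y_svg.

**Shape 1** — `<polyline>` open polyline, stroke `#008000` → score (S511, F1535). Machine vertices: (90.426,194.659) → (64.931,176.015) → (8.973,145.152) → (58.991,169.865). Open path.

**Shape 2** — `<circle>` circle, stroke `#008000` → score (S511, F1535). Machine vertices: (53.311,37.304) → (51.688,45.461) → (47.068,52.376) → (40.153,56.996) → (31.996,58.619) → (23.839,56.996) → (16.924,52.376) → (12.304,45.461) → (10.681,37.304) → (12.304,29.147) → (16.924,22.232) → (23.839,17.612) → (31.996,15.989) → (40.153,17.612) → (47.068,22.232) → (51.688,29.147) → (53.311,37.304). Closed: final G1 returns to the first vertex.

**Shape 3** — `<path>` cubic bezier, stroke `#008000` → score (S511, F1535). Control points (SVG): P0=(81.730,120.964), P1=(67.935,117.776), P2=(9.438,203.499), P3=(30.327,186.398); sampled at t=k/8. Machine vertices: (81.730,86.390) → (74.704,83.792) → (64.941,75.106) → (53.896,62.578) → (43.022,48.456) → (33.774,34.985) → (27.606,24.414) → (25.972,18.989) → (30.327,20.956). Open path.

**Shape 4** — `<polygon>` regular polygon, stroke `#008000` → score (S511, F1535). Machine vertices: (31.809,117.115) → (85.382,115.356) → (83.623,61.783) → (30.050,63.542) → (31.809,117.115). Closed: final G1 returns to the first vertex.

**Shape 5** — `<path>` quadratic bezier, stroke `#008000` → score (S511, F1535). Control points (SVG): P0=(18.861,170.424), P1=(36.139,68.337), P2=(61.234,16.853); sampled at t=k/8. Machine vertices: (18.861,36.930) → (23.303,61.661) → (27.989,84.811) → (32.919,106.379) → (38.093,126.366) → (43.512,144.772) → (49.175,161.596) → (55.082,176.839) → (61.234,190.501). Open path.

**Shape 6** — `<path>` cubic bezier, stroke `#008000` → score (S511, F1535). Control points (SVG): P0=(72.110,187.405), P1=(65.126,183.178), P2=(85.014,0.364), P3=(67.897,17.582); sampled at t=k/8. Machine vertices: (72.110,19.949) → (70.626,29.166) → (70.912,50.688) → (72.221,80.080) → (73.803,112.902) → (74.911,144.720) → (74.794,171.095) → (72.706,187.592) → (67.897,189.772). Open path.

**Shape 7** — `<path>` line segment, stroke `#008000` → score (S511, F1535). Machine vertices: (31.614,23.449) → (18.797,141.367). Open path.

**Shape 8** — `<path>` rectangle, stroke `#008000` → score (S511, F1535). Machine vertices: (19.704,200.430) → (32.196,200.430) → (32.196,132.516) → (19.704,132.516) → (19.704,200.430). Closed: final G1 returns to the first vertex.

; LightBurn 1.6.03
; GRBL device profile, absolute coords
G21
G90
G00 X90.426 Y194.659
M3 S511
G1 X64.931 Y176.015 F1535
G1 X8.973 Y145.152
G1 X58.991 Y169.865
M5
G00 X53.311 Y37.304
M3 S511
G1 X51.688 Y45.461 F1535
G1 X47.068 Y52.376
G1 X40.153 Y56.996
G1 X31.996 Y58.619
G1 X23.839 Y56.996
G1 X16.924 Y52.376
G1 X12.304 Y45.461
G1 X10.681 Y37.304
G1 X12.304 Y29.147
G1 X16.924 Y22.232
G1 X23.839 Y17.612
G1 X31.996 Y15.989
G1 X40.153 Y17.612
G1 X47.068 Y22.232
G1 X51.688 Y29.147
G1 X53.311 Y37.304
M5
G00 X81.730 Y86.390
M3 S511
G1 X74.704 Y83.792 F1535
G1 X64.941 Y75.106
G1 X53.896 Y62.578
G1 X43.022 Y48.456
G1 X33.774 Y34.985
G1 X27.606 Y24.414
G1 X25.972 Y18.989
G1 X30.327 Y20.956
M5
G00 X31.809 Y117.115
M3 S511
G1 X85.382 Y115.356 F1535
G1 X83.623 Y61.783
G1 X30.050 Y63.542
G1 X31.809 Y117.115
M5
G00 X18.861 Y36.930
M3 S511
G1 X23.303 Y61.661 F1535
G1 X27.989 Y84.811
G1 X32.919 Y106.379
G1 X38.093 Y126.366
G1 X43.512 Y144.772
G1 X49.175 Y161.596
G1 X55.082 Y176.839
G1 X61.234 Y190.501
M5
G00 X72.110 Y19.949
M3 S511
G1 X70.626 Y29.166 F1535
G1 X70.912 Y50.688
G1 X72.221 Y80.080
G1 X73.803 Y112.902
G1 X74.911 Y144.720
G1 X74.794 Y171.095
G1 X72.706 Y187.592
G1 X67.897 Y189.772
M5
G00 X31.614 Y23.449
M3 S511
G1 X18.797 Y141.367 F1535
M5
G00 X19.704 Y200.430
M3 S511
G1 X32.196 Y200.430 F1535
G1 X32.196 Y132.516
G1 X19.704 Y132.516
G1 X19.704 Y200.430
M5
G00 X0.000 Y0.000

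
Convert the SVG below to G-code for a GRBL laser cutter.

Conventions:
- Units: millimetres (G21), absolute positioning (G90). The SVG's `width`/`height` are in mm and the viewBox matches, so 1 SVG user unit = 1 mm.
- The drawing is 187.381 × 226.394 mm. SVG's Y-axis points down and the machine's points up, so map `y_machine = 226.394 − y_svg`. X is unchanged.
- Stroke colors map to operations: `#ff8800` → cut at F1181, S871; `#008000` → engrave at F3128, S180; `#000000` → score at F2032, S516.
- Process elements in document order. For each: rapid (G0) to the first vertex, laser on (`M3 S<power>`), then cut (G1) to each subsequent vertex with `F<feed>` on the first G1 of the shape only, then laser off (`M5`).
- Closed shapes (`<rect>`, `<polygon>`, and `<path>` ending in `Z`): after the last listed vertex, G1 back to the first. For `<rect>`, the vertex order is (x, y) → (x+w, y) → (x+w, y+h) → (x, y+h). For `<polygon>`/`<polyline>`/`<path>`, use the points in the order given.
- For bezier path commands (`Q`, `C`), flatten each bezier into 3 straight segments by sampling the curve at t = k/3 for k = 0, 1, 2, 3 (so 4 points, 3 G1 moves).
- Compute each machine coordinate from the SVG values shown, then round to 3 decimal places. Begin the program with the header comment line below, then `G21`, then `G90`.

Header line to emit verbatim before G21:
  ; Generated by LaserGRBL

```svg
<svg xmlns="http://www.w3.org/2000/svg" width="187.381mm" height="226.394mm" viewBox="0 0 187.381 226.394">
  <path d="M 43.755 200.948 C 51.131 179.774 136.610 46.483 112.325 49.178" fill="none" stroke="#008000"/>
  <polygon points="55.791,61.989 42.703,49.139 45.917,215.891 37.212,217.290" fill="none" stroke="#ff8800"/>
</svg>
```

Since the viewBox matches the mm dimensions, user units are millimetres directly. The only transform is the Y-flip y_m = 226.394 − y_svg.

Shape 1 is a cubic bezier drawn with `<path>`. Its stroke #008000 means engrave at S180, F3128. After flipping Y the toolpath is (43.755,25.446) → (70.207,74.803) → (106.980,143.771) → (112.325,177.216).

Shape 2 is a closed polygon drawn with `<polygon>`. Its stroke #ff8800 means cut at S871, F1181. After flipping Y the toolpath is (55.791,164.405) → (42.703,177.255) → (45.917,10.503) → (37.212,9.104) → (55.791,164.405), returning to the start.

; Generated by LaserGRBL
G21
G90
G0 X43.755 Y25.446
M3 S180
G1 X70.207 Y74.803 F3128
G1 X106.980 Y143.771
G1 X112.325 Y177.216
M5
G0 X55.791 Y164.405
M3 S871
G1 X42.703 Y177.255 F1181
G1 X45.917 Y10.503
G1 X37.212 Y9.104
G1 X55.791 Y164.405
M5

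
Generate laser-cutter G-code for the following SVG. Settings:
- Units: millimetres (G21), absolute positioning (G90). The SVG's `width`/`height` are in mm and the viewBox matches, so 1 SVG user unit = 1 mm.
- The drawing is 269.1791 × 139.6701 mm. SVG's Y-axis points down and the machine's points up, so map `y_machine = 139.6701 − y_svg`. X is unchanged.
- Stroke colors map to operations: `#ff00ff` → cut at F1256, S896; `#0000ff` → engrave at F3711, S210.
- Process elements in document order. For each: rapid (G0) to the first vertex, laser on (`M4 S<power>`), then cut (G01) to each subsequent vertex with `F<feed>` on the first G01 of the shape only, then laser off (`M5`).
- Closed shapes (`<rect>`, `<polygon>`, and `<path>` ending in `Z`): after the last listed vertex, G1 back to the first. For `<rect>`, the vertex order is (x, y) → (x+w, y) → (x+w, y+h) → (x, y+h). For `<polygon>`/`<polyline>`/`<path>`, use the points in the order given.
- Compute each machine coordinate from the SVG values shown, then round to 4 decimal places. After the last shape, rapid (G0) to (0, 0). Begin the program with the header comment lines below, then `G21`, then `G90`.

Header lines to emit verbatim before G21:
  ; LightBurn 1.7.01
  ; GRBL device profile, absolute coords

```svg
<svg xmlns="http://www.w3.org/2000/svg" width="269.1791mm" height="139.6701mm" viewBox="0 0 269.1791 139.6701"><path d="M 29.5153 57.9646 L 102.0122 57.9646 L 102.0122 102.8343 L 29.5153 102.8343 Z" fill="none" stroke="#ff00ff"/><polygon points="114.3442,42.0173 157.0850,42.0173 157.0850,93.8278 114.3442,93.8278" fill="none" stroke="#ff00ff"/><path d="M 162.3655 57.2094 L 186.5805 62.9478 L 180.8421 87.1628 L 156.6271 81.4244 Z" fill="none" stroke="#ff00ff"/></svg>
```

Since the viewBox matches the mm dimensions, user units are millimetres directly. The only transform is the Y-flip y_m = 139.6701 − y_svg.

Shape 1 is a rectangle drawn with `<path>`. Its stroke #ff00ff means cut at S896, F1256. After flipping Y the toolpath is (29.5153,81.7055) → (102.0122,81.7055) → (102.0122,36.8358) → (29.5153,36.8358) → (29.5153,81.7055), returning to the start.

Shape 2 is a rectangle drawn with `<polygon>`. Its stroke #ff00ff means cut at S896, F1256. After flipping Y the toolpath is (114.3442,97.6528) → (157.0850,97.6528) → (157.0850,45.8423) → (114.3442,45.8423) → (114.3442,97.6528), returning to the start.

Shape 3 is a regular polygon drawn with `<path>`. Its stroke #ff00ff means cut at S896, F1256. After flipping Y the toolpath is (162.3655,82.4607) → (186.5805,76.7223) → (180.8421,52.5073) → (156.6271,58.2457) → (162.3655,82.4607), returning to the start.

; LightBurn 1.7.01
; GRBL device profile, absolute coords
G21
G90
G0 X29.5153 Y81.7055
M4 S896
G01 X102.0122 Y81.7055 F1256
G01 X102.0122 Y36.8358
G01 X29.5153 Y36.8358
G01 X29.5153 Y81.7055
M5
G0 X114.3442 Y97.6528
M4 S896
G01 X157.0850 Y97.6528 F1256
G01 X157.0850 Y45.8423
G01 X114.3442 Y45.8423
G01 X114.3442 Y97.6528
M5
G0 X162.3655 Y82.4607
M4 S896
G01 X186.5805 Y76.7223 F1256
G01 X180.8421 Y52.5073
G01 X156.6271 Y58.2457
G01 X162.3655 Y82.4607
M5
G0 X0.0000 Y0.0000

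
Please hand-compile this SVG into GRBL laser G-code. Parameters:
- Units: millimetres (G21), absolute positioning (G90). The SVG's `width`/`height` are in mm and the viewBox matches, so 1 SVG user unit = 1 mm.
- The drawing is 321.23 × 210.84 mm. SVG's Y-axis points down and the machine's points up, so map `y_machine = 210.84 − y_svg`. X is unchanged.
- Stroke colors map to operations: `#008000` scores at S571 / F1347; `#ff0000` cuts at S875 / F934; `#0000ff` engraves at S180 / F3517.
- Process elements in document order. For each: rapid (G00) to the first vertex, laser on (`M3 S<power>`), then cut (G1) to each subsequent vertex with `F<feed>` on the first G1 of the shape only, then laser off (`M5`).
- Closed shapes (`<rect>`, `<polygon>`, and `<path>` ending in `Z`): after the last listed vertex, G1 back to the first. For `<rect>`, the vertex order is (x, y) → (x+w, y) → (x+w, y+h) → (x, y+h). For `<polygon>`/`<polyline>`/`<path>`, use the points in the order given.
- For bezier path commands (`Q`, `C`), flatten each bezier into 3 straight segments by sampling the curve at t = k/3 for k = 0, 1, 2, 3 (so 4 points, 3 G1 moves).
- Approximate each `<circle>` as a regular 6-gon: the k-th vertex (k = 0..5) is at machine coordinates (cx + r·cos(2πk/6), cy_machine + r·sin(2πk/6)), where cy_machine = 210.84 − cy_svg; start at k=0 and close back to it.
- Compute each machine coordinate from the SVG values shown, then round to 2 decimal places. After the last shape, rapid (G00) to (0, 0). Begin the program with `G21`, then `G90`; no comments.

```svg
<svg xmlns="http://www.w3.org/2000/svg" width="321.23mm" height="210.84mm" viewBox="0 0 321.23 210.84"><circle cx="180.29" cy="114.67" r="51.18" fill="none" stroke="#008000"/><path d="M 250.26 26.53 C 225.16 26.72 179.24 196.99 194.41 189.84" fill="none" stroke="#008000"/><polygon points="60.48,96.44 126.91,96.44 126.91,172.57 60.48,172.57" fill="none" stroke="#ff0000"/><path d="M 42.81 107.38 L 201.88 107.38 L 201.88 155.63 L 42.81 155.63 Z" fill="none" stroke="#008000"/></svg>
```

viewBox `0 0 321.23 210.84` with mm width/height → 1 unit = 1 mm. Flip: y_m = 210.84 − y_svg.

**Shape 1** — `<circle>` circle, stroke `#008000` → score (S571, F1347). Machine vertices: (231.47,96.17) → (205.88,140.49) → (154.70,140.49) → (129.11,96.17) → (154.70,51.85) → (205.88,51.85) → (231.47,96.17). Closed: final G1 returns to the first vertex.

**Shape 2** — `<path>` cubic bezier, stroke `#008000` → score (S571, F1347). Control points (SVG): P0=(250.26,26.53), P1=(225.16,26.72), P2=(179.24,196.99), P3=(194.41,189.84); sampled at t=k/3. Machine vertices: (250.26,184.31) → (221.25,140.30) → (196.57,60.12) → (194.41,21.00). Open path.

**Shape 3** — `<polygon>` rectangle, stroke `#ff0000` → cut (S875, F934). Machine vertices: (60.48,114.40) → (126.91,114.40) → (126.91,38.27) → (60.48,38.27) → (60.48,114.40). Closed: final G1 returns to the first vertex.

**Shape 4** — `<path>` rectangle, stroke `#008000` → score (S571, F1347). Machine vertices: (42.81,103.46) → (201.88,103.46) → (201.88,55.21) → (42.81,55.21) → (42.81,103.46). Closed: final G1 returns to the first vertex.

G21
G90
G00 X231.47 Y96.17
M3 S571
G1 X205.88 Y140.49 F1347
G1 X154.70 Y140.49
G1 X129.11 Y96.17
G1 X154.70 Y51.85
G1 X205.88 Y51.85
G1 X231.47 Y96.17
M5
G00 X250.26 Y184.31
M3 S571
G1 X221.25 Y140.30 F1347
G1 X196.57 Y60.12
G1 X194.41 Y21.00
M5
G00 X60.48 Y114.40
M3 S875
G1 X126.91 Y114.40 F934
G1 X126.91 Y38.27
G1 X60.48 Y38.27
G1 X60.48 Y114.40
M5
G00 X42.81 Y103.46
M3 S571
G1 X201.88 Y103.46 F1347
G1 X201.88 Y55.21
G1 X42.81 Y55.21
G1 X42.81 Y103.46
M5
G00 X0.00 Y0.00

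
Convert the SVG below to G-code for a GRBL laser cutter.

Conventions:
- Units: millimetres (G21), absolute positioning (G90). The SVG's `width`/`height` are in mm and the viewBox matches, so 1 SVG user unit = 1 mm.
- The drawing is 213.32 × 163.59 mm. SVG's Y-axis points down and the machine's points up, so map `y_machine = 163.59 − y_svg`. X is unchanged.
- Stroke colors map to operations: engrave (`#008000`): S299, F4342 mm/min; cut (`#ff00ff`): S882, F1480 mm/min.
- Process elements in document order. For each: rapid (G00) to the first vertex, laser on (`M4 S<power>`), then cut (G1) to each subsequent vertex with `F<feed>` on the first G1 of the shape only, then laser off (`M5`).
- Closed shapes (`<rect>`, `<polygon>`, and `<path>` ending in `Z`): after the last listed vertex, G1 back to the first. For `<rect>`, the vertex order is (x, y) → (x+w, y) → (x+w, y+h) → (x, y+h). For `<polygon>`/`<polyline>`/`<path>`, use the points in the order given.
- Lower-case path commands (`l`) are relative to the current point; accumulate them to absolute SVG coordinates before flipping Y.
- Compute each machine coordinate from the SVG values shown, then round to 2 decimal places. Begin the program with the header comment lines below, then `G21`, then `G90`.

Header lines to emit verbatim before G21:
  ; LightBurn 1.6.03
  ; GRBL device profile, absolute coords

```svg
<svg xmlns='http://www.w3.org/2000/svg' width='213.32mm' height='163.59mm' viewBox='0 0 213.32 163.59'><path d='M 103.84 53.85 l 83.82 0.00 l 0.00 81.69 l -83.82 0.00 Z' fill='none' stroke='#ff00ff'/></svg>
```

1 u = 1 mm; y_m = 163.59 − y.

[1] `<path>` rectangle, #ff00ff→cut S882 F1480: (103.84,109.74) → (187.66,109.74) → (187.66,28.05) → (103.84,28.05) → (103.84,109.74) (closed)

; LightBurn 1.6.03
; GRBL device profile, absolute coords
G21
G90
G00 X103.84 Y109.74
M4 S882
G1 X187.66 Y109.74 F1480
G1 X187.66 Y28.05
G1 X103.84 Y28.05
G1 X103.84 Y109.74
M5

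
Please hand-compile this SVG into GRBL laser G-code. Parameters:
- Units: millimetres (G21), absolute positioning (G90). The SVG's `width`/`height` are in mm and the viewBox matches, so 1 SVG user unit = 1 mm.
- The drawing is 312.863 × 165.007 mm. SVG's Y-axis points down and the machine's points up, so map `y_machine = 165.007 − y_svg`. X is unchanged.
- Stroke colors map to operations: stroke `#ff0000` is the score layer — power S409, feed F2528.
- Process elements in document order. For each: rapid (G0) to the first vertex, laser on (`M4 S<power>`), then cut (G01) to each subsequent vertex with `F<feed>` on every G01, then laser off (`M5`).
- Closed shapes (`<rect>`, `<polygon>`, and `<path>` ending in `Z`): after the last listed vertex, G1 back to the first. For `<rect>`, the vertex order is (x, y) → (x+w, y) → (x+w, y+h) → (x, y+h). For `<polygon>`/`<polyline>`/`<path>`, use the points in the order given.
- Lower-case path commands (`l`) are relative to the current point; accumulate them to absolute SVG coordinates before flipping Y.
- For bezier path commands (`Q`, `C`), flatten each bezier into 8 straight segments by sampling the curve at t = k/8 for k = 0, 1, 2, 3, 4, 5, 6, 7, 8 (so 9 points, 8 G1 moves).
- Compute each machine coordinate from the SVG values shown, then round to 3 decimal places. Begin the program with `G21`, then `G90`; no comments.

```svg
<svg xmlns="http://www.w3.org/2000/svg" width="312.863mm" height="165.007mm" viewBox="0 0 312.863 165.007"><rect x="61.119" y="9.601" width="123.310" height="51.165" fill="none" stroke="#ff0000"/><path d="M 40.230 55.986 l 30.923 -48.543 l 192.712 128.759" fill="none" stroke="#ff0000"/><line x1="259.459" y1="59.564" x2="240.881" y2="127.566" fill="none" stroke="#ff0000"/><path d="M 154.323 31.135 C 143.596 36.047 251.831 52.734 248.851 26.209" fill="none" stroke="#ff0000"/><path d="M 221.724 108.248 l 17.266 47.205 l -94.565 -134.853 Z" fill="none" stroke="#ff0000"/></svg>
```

viewBox `0 0 312.863 165.007` with mm width/height → 1 unit = 1 mm. Flip: y_m = 165.007 − y_svg.

**Shape 1** — `<rect>` rectangle, stroke `#ff0000` → score (S409, F2528). Machine vertices: (61.119,155.406) → (184.429,155.406) → (184.429,104.241) → (61.119,104.241) → (61.119,155.406). Closed: final G1 returns to the first vertex.

**Shape 2** — `<path>` open polyline, stroke `#ff0000` → score (S409, F2528). Machine vertices: (40.230,109.021) → (71.153,157.564) → (263.865,28.805). Open path.

**Shape 3** — `<line>` line segment, stroke `#ff0000` → score (S409, F2528). Machine vertices: (259.459,105.443) → (240.881,37.441). Open path.

**Shape 4** — `<path>` cubic bezier, stroke `#ff0000` → score (S409, F2528). Control points (SVG): P0=(154.323,31.135), P1=(143.596,36.047), P2=(251.831,52.734), P3=(248.851,26.209); sampled at t=k/8. Machine vertices: (154.323,133.872) → (155.427,131.585) → (164.987,128.839) → (180.304,126.278) → (198.682,124.546) → (217.423,124.288) → (233.830,126.147) → (245.205,130.769) → (248.851,138.798). Open path.

**Shape 5** — `<path>` closed polygon, stroke `#ff0000` → score (S409, F2528). Machine vertices: (221.724,56.759) → (238.990,9.554) → (144.425,144.407) → (221.724,56.759). Closed: final G1 returns to the first vertex.

G21
G90
G0 X61.119 Y155.406
M4 S409
G01 X184.429 Y155.406 F2528
G01 X184.429 Y104.241 F2528
G01 X61.119 Y104.241 F2528
G01 X61.119 Y155.406 F2528
M5
G0 X40.230 Y109.021
M4 S409
G01 X71.153 Y157.564 F2528
G01 X263.865 Y28.805 F2528
M5
G0 X259.459 Y105.443
M4 S409
G01 X240.881 Y37.441 F2528
M5
G0 X154.323 Y133.872
M4 S409
G01 X155.427 Y131.585 F2528
G01 X164.987 Y128.839 F2528
G01 X180.304 Y126.278 F2528
G01 X198.682 Y124.546 F2528
G01 X217.423 Y124.288 F2528
G01 X233.830 Y126.147 F2528
G01 X245.205 Y130.769 F2528
G01 X248.851 Y138.798 F2528
M5
G0 X221.724 Y56.759
M4 S409
G01 X238.990 Y9.554 F2528
G01 X144.425 Y144.407 F2528
G01 X221.724 Y56.759 F2528
M5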